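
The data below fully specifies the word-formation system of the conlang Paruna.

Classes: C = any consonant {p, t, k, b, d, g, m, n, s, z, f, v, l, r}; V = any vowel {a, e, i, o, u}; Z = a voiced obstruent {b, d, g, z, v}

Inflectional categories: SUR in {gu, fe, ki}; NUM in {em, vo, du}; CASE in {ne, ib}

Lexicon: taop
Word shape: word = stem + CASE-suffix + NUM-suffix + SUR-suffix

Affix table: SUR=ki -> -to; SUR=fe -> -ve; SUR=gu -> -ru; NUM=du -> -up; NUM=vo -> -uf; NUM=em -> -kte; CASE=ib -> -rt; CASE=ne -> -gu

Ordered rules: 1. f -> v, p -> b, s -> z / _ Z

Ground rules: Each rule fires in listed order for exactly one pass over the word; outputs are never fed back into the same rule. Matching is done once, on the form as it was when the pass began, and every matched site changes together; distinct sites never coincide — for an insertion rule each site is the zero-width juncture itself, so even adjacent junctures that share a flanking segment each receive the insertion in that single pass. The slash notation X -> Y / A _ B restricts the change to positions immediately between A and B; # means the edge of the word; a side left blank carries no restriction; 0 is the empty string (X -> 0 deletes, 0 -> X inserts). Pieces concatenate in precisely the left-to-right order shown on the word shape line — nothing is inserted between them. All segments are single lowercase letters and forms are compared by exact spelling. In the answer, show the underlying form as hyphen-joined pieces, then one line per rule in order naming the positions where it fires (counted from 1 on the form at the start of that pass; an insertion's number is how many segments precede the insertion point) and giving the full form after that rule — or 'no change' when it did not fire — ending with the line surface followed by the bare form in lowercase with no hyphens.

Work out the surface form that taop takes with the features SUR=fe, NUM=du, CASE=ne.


underlying: taop-gu-up-ve
1. f -> v, p -> b, s -> z / _ Z: fires at position(s) 4, 8: taobguubve
surface: taobguubve


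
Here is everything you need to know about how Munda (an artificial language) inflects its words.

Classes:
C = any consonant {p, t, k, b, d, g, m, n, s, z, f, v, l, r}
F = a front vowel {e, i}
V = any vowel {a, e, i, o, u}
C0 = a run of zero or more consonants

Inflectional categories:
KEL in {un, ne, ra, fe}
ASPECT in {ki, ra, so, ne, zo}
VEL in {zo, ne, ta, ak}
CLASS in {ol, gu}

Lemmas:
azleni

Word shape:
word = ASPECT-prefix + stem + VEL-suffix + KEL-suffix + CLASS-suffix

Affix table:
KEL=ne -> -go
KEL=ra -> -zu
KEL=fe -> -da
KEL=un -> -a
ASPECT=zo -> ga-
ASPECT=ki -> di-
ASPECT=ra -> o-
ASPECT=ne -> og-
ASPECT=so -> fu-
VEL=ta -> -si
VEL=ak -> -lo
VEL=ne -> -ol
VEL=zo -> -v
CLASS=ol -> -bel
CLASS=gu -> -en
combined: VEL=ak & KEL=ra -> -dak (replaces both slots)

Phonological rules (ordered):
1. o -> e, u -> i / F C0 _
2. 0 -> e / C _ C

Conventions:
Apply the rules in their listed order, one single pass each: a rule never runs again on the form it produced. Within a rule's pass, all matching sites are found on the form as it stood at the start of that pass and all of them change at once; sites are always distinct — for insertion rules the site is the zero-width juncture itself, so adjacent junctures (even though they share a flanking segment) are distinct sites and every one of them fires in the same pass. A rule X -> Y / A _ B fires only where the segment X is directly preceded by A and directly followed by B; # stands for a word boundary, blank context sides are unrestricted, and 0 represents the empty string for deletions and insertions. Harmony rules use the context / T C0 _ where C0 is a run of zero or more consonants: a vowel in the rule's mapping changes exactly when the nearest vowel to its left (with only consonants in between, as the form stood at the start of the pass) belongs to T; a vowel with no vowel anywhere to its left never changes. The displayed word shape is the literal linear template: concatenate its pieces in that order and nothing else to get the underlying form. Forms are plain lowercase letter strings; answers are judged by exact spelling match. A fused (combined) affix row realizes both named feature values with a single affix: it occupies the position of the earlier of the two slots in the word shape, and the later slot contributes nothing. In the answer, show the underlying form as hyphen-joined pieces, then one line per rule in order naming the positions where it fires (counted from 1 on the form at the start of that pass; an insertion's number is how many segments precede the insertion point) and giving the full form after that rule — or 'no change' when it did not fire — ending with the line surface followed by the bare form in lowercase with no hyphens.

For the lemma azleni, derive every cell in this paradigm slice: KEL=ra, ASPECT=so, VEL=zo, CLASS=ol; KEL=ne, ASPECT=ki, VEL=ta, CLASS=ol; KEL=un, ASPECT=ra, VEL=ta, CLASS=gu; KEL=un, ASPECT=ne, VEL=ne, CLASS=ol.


cell KEL=ra, ASPECT=so, VEL=zo, CLASS=ol:
underlying: fu-azleni-v-zu-bel
1. o -> e, u -> i / F C0 _: fires at position(s) 11: fuazlenivzibel
2. 0 -> e / C _ C: inserts after position(s) 4, 9: fuazelenivezibel
surface: fuazelenivezibel

cell KEL=ne, ASPECT=ki, VEL=ta, CLASS=ol:
underlying: di-azleni-si-go-bel
1. o -> e, u -> i / F C0 _: fires at position(s) 12: diazlenisigebel
2. 0 -> e / C _ C: inserts after position(s) 4: diazelenisigebel
surface: diazelenisigebel

cell KEL=un, ASPECT=ra, VEL=ta, CLASS=gu:
underlying: o-azleni-si-a-en
1. o -> e, u -> i / F C0 _: no change
2. 0 -> e / C _ C: inserts after position(s) 3: oazelenisiaen
surface: oazelenisiaen

cell KEL=un, ASPECT=ne, VEL=ne, CLASS=ol:
underlying: og-azleni-ol-a-bel
1. o -> e, u -> i / F C0 _: fires at position(s) 9: ogazlenielabel
2. 0 -> e / C _ C: inserts after position(s) 4: ogazelenielabel
surface: ogazelenielabel


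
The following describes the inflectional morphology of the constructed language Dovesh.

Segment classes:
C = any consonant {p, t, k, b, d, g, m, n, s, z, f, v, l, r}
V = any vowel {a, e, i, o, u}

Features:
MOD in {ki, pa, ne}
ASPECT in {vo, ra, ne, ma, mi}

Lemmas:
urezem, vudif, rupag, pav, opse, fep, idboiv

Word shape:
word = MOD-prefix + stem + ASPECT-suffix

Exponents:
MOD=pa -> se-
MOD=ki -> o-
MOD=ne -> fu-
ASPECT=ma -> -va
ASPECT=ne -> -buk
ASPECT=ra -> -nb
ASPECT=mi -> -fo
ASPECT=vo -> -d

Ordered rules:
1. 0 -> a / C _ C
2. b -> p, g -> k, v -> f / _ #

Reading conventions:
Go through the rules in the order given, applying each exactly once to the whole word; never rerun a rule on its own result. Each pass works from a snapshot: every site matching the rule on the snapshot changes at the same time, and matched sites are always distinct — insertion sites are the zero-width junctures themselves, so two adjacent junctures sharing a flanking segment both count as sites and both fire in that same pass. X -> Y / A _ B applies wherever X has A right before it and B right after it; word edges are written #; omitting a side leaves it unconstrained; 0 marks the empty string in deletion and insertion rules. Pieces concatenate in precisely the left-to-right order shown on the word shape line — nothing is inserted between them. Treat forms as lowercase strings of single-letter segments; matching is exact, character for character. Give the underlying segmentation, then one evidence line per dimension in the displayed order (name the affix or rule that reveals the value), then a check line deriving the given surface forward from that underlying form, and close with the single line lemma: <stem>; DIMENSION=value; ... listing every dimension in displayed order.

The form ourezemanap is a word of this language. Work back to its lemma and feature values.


underlying: o-urezem-nb
MOD=ki - signalled by the affix o-
ASPECT=ra - signalled by the affix -nb
check: ourezemnb -> ourezemanab -> ourezemanap
lemma: urezem; MOD=ki; ASPECT=ra


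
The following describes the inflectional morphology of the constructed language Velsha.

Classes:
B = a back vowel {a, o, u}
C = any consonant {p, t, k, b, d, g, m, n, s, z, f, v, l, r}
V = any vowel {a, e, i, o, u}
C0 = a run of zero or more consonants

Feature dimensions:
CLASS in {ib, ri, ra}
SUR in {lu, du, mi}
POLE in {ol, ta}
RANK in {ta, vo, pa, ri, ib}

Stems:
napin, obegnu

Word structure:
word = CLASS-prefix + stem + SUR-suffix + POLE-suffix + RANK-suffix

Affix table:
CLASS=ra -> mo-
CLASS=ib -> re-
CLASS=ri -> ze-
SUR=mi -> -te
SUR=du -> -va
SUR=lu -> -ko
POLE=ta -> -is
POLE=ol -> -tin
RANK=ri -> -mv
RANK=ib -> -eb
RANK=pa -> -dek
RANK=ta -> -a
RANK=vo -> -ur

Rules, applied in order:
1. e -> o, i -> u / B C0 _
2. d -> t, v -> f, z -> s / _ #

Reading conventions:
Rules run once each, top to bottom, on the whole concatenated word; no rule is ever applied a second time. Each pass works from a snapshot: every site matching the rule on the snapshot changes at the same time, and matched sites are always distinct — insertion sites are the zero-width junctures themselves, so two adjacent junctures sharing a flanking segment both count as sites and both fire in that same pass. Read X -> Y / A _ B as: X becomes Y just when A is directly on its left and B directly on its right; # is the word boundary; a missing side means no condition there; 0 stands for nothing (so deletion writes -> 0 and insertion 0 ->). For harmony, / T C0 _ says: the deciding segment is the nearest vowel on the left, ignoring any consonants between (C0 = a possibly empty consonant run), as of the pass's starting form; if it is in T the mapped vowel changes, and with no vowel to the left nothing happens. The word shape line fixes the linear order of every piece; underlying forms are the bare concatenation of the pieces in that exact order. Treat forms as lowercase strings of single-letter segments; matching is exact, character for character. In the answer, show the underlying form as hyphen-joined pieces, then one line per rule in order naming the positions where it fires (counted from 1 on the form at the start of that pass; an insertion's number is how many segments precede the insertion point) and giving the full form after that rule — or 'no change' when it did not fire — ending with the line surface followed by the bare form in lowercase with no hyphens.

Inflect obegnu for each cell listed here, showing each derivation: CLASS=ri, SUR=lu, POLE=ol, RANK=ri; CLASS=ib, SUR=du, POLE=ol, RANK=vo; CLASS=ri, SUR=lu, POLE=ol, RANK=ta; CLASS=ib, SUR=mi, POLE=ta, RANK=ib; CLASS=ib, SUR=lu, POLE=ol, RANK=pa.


cell CLASS=ri, SUR=lu, POLE=ol, RANK=ri:
underlying: ze-obegnu-ko-tin-mv
1. e -> o, i -> u / B C0 _: fires at position(s) 5, 12: zeobognukotunmv
2. d -> t, v -> f, z -> s / _ #: fires at position(s) 15: zeobognukotunmf
surface: zeobognukotunmf

cell CLASS=ib, SUR=du, POLE=ol, RANK=vo:
underlying: re-obegnu-va-tin-ur
1. e -> o, i -> u / B C0 _: fires at position(s) 5, 12: reobognuvatunur
2. d -> t, v -> f, z -> s / _ #: no change
surface: reobognuvatunur

cell CLASS=ri, SUR=lu, POLE=ol, RANK=ta:
underlying: ze-obegnu-ko-tin-a
1. e -> o, i -> u / B C0 _: fires at position(s) 5, 12: zeobognukotuna
2. d -> t, v -> f, z -> s / _ #: no change
surface: zeobognukotuna

cell CLASS=ib, SUR=mi, POLE=ta, RANK=ib:
underlying: re-obegnu-te-is-eb
1. e -> o, i -> u / B C0 _: fires at position(s) 5, 10: reobognutoiseb
2. d -> t, v -> f, z -> s / _ #: no change
surface: reobognutoiseb

cell CLASS=ib, SUR=lu, POLE=ol, RANK=pa:
underlying: re-obegnu-ko-tin-dek
1. e -> o, i -> u / B C0 _: fires at position(s) 5, 12: reobognukotundek
2. d -> t, v -> f, z -> s / _ #: no change
surface: reobognukotundek


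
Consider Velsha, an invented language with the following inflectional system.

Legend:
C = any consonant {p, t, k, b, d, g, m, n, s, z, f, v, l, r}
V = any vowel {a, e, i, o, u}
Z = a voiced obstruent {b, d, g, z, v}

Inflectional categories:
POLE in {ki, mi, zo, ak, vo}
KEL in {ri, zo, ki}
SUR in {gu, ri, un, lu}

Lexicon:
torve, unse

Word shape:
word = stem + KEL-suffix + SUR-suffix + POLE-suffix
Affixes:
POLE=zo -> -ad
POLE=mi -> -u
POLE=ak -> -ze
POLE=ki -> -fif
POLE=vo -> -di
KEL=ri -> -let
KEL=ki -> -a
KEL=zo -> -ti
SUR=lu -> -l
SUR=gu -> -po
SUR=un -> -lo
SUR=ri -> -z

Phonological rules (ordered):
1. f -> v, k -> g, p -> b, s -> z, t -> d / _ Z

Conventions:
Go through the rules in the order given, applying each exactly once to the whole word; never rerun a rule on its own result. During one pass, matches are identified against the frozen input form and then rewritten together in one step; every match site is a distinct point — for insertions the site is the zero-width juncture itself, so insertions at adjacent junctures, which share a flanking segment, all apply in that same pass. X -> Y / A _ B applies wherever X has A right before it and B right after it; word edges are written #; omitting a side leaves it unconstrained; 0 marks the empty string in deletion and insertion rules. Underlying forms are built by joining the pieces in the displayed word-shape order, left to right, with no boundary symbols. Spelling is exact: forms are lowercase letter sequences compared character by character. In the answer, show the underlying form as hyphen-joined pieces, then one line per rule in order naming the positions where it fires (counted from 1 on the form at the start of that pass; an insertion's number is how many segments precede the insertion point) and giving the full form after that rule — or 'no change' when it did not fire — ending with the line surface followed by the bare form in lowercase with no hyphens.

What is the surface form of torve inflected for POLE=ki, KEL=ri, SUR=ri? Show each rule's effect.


underlying: torve-let-z-fif
1. f -> v, k -> g, p -> b, s -> z, t -> d / _ Z: fires at position(s) 8: torveledzfif
surface: torveledzfif


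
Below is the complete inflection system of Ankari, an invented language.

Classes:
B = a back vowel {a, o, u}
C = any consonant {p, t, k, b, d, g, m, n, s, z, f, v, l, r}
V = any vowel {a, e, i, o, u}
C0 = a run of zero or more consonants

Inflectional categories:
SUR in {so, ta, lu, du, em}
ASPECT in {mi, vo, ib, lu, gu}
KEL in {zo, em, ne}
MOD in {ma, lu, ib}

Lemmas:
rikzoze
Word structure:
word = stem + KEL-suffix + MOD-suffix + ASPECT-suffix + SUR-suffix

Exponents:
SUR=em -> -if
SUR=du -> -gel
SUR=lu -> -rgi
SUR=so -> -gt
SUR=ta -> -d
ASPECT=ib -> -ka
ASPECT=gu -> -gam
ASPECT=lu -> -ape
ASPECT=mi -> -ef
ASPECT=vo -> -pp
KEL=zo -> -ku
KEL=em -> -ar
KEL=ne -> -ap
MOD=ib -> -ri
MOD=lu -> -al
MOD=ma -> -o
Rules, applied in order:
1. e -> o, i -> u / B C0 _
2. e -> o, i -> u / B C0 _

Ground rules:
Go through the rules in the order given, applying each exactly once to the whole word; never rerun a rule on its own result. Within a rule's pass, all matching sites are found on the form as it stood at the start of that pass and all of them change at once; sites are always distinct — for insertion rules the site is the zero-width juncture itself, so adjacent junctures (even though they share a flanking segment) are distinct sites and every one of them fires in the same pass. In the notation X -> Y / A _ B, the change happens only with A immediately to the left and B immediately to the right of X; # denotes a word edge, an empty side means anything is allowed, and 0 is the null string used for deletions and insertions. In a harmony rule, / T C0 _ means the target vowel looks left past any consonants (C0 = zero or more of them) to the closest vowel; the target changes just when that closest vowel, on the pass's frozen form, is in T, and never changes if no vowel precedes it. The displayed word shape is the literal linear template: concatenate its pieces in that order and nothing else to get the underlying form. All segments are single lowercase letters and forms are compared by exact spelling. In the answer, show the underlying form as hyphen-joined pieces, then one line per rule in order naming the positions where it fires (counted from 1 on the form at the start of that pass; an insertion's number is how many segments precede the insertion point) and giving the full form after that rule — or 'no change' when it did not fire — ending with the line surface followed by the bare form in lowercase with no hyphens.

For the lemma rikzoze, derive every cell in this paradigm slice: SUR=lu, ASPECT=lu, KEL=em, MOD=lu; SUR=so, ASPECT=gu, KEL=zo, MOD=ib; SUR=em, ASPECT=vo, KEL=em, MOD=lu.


cell SUR=lu, ASPECT=lu, KEL=em, MOD=lu:
underlying: rikzoze-ar-al-ape-rgi
1. e -> o, i -> u / B C0 _: fires at position(s) 7, 14: rikzozoaralaporgi
2. e -> o, i -> u / B C0 _: fires at position(s) 17: rikzozoaralaporgu
surface: rikzozoaralaporgu

cell SUR=so, ASPECT=gu, KEL=zo, MOD=ib:
underlying: rikzoze-ku-ri-gam-gt
1. e -> o, i -> u / B C0 _: fires at position(s) 7, 11: rikzozokurugamgt
2. e -> o, i -> u / B C0 _: no change
surface: rikzozokurugamgt

cell SUR=em, ASPECT=vo, KEL=em, MOD=lu:
underlying: rikzoze-ar-al-pp-if
1. e -> o, i -> u / B C0 _: fires at position(s) 7, 14: rikzozoaralppuf
2. e -> o, i -> u / B C0 _: no change
surface: rikzozoaralppuf


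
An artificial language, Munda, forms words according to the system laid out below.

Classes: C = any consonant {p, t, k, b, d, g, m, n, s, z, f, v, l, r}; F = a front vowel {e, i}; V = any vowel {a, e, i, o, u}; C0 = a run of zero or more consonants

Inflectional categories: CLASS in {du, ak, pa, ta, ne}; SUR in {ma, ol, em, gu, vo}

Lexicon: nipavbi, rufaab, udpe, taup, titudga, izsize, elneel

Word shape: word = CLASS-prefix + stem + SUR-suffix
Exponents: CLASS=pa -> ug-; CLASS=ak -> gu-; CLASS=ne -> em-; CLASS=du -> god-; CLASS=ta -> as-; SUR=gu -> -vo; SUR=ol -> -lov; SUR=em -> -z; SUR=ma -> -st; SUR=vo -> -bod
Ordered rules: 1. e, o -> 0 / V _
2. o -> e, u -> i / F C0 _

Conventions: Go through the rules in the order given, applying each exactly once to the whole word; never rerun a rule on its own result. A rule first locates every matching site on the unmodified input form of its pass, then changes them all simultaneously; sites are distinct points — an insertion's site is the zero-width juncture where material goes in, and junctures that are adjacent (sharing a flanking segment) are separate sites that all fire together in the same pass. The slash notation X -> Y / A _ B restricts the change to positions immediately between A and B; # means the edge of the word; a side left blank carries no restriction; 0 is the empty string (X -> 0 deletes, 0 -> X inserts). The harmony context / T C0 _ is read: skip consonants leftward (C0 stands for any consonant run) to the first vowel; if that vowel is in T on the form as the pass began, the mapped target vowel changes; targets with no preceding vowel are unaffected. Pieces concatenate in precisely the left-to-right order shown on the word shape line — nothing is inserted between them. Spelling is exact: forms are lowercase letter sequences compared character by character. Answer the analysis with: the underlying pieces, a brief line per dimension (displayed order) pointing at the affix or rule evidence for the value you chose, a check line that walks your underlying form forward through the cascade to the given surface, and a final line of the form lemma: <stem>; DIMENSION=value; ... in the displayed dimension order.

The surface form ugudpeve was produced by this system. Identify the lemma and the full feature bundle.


underlying: ug-udpe-vo
CLASS=pa - signalled by the affix ug-
SUR=gu - signalled by the affix -vo
check: ugudpevo -> ugudpevo -> ugudpeve
lemma: udpe; CLASS=pa; SUR=gu


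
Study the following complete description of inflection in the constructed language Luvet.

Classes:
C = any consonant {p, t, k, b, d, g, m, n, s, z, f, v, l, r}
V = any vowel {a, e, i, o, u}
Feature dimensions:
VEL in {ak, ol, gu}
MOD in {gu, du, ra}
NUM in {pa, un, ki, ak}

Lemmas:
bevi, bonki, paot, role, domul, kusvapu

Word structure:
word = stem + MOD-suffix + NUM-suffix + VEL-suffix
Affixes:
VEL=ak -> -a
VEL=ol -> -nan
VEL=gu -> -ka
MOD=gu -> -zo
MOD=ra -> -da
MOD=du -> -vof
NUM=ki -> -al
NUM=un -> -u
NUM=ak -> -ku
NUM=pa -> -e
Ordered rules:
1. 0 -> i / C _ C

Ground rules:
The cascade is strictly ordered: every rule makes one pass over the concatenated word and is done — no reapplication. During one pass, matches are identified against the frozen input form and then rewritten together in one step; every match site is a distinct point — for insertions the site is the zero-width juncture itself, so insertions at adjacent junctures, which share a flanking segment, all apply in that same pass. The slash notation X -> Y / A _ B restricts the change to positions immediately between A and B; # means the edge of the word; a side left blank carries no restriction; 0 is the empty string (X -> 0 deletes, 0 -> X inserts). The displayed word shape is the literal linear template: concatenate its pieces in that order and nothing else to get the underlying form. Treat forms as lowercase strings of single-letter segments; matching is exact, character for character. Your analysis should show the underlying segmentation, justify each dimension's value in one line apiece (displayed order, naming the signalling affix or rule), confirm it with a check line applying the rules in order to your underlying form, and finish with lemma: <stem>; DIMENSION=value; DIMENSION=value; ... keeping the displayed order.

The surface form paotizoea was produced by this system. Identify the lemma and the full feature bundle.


underlying: paot-zo-e-a
VEL=ak - signalled by the affix -a
MOD=gu - signalled by the affix -zo
NUM=pa - signalled by the affix -e
check: paotzoea -> paotizoea
lemma: paot; VEL=ak; MOD=gu; NUM=pa


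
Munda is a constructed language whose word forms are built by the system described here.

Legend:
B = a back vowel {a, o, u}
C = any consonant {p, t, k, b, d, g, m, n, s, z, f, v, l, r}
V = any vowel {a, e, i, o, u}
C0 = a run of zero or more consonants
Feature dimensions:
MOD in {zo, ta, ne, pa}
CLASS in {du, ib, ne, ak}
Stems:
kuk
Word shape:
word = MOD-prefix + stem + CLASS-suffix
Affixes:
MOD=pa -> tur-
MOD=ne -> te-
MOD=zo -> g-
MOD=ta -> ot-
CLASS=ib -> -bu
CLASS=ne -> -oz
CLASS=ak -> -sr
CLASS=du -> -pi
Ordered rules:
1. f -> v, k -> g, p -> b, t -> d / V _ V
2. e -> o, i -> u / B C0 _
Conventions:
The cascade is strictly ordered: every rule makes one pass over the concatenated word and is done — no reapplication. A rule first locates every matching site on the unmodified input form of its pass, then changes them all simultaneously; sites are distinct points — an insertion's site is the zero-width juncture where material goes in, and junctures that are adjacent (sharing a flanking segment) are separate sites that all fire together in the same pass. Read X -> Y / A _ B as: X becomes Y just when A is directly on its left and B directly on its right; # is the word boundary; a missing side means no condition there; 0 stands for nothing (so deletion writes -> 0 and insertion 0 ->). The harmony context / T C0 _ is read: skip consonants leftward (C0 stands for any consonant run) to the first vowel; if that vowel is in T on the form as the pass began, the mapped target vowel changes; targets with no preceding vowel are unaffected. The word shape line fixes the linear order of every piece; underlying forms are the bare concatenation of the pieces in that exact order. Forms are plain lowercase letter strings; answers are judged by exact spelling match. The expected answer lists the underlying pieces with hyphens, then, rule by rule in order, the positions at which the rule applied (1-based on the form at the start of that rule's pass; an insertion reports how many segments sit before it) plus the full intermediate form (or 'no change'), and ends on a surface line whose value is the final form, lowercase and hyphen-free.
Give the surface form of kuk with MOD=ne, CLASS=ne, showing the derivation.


underlying: te-kuk-oz
1. f -> v, k -> g, p -> b, t -> d / V _ V: fires at position(s) 3, 5: tegugoz
2. e -> o, i -> u / B C0 _: no change
surface: tegugoz


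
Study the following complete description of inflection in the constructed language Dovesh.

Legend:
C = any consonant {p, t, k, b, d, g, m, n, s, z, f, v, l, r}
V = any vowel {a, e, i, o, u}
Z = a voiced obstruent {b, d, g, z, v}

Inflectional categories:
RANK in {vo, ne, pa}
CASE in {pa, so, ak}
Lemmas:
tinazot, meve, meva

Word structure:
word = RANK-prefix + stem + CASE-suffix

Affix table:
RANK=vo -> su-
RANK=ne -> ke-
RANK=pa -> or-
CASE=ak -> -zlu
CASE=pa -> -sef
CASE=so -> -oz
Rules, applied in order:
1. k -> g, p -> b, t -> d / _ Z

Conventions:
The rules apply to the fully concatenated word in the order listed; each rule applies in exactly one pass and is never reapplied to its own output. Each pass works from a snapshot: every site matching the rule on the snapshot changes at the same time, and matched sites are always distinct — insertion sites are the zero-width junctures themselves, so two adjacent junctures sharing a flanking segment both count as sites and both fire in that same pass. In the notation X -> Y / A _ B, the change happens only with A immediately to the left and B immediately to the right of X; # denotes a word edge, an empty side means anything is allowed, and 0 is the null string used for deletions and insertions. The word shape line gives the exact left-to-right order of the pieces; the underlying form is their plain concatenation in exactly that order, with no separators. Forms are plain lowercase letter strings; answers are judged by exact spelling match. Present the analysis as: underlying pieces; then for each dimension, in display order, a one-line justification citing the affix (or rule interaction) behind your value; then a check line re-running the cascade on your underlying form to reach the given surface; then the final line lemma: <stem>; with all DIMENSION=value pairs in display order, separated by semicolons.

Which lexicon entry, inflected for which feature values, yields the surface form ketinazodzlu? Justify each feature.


underlying: ke-tinazot-zlu
RANK=ne - signalled by the affix ke-
CASE=ak - signalled by the affix -zlu
check: ketinazotzlu -> ketinazodzlu
lemma: tinazot; RANK=ne; CASE=ak


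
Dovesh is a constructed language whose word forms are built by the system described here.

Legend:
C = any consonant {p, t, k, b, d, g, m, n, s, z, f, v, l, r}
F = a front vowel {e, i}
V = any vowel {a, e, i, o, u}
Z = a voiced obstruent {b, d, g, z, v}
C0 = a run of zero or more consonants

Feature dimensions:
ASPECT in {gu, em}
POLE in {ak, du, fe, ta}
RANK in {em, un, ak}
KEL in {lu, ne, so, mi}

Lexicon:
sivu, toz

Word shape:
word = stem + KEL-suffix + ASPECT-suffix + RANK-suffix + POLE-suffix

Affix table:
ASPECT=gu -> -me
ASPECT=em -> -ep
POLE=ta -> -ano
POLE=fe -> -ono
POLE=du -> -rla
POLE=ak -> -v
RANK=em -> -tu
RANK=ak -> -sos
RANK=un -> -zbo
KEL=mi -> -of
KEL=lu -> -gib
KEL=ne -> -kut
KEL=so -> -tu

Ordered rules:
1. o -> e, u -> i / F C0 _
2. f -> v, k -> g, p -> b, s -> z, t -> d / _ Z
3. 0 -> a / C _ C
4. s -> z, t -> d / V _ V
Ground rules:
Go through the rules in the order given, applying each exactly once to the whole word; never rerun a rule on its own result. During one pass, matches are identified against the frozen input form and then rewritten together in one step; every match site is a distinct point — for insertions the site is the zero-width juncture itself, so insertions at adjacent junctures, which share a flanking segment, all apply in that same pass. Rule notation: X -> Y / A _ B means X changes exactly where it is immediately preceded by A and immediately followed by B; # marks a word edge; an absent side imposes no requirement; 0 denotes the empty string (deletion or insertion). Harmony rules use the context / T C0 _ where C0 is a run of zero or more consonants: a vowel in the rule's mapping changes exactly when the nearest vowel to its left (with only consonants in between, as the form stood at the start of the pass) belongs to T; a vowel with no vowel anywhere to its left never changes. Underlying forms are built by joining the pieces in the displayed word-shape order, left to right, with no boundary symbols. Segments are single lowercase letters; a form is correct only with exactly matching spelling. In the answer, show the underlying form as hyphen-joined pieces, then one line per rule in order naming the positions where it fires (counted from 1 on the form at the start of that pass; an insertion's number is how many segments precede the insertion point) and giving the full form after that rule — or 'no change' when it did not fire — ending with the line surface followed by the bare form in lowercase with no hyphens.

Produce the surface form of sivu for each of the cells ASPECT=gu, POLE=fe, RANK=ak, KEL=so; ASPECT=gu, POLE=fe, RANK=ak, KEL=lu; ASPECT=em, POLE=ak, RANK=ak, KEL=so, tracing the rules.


cell ASPECT=gu, POLE=fe, RANK=ak, KEL=so:
underlying: sivu-tu-me-sos-ono
1. o -> e, u -> i / F C0 _: fires at position(s) 4, 10: sivitumesesono
2. f -> v, k -> g, p -> b, s -> z, t -> d / _ Z: no change
3. 0 -> a / C _ C: no change
4. s -> z, t -> d / V _ V: fires at position(s) 5, 9, 11: sividumezezono
surface: sividumezezono

cell ASPECT=gu, POLE=fe, RANK=ak, KEL=lu:
underlying: sivu-gib-me-sos-ono
1. o -> e, u -> i / F C0 _: fires at position(s) 4, 11: sivigibmesesono
2. f -> v, k -> g, p -> b, s -> z, t -> d / _ Z: no change
3. 0 -> a / C _ C: inserts after position(s) 7: sivigibamesesono
4. s -> z, t -> d / V _ V: fires at position(s) 11, 13: sivigibamezezono
surface: sivigibamezezono

cell ASPECT=em, POLE=ak, RANK=ak, KEL=so:
underlying: sivu-tu-ep-sos-v
1. o -> e, u -> i / F C0 _: fires at position(s) 4, 10: sivituepsesv
2. f -> v, k -> g, p -> b, s -> z, t -> d / _ Z: fires at position(s) 11: sivituepsezv
3. 0 -> a / C _ C: inserts after position(s) 8, 11: sivituepasezav
4. s -> z, t -> d / V _ V: fires at position(s) 5, 10: sividuepazezav
surface: sividuepazezav


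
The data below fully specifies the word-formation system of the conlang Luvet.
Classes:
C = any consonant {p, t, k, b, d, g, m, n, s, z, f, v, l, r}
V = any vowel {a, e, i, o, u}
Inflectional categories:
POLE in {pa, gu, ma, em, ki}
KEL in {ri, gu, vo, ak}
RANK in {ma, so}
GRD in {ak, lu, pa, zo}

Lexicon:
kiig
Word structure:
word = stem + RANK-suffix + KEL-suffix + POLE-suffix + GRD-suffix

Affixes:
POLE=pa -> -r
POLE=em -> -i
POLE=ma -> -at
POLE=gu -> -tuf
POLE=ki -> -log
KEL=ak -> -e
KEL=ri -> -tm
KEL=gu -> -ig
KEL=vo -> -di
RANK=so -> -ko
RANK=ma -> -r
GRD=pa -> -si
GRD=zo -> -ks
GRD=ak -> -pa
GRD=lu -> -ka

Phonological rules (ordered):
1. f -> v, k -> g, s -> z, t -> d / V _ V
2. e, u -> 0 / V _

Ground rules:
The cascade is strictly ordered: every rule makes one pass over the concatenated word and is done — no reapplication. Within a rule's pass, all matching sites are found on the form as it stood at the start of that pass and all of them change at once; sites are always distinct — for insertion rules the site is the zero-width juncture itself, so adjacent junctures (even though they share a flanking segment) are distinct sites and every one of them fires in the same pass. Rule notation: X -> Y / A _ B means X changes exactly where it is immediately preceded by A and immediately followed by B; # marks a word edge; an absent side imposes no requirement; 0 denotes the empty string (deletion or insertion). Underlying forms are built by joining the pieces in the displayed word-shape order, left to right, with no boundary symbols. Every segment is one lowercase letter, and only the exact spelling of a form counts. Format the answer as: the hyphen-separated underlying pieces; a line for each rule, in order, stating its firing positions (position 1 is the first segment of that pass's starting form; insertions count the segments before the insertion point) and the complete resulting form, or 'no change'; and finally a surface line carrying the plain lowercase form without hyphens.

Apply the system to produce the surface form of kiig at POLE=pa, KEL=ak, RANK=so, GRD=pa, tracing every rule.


underlying: kiig-ko-e-r-si
1. f -> v, k -> g, s -> z, t -> d / V _ V: no change
2. e, u -> 0 / V _: fires at position(s) 7: kiigkorsi
surface: kiigkorsi


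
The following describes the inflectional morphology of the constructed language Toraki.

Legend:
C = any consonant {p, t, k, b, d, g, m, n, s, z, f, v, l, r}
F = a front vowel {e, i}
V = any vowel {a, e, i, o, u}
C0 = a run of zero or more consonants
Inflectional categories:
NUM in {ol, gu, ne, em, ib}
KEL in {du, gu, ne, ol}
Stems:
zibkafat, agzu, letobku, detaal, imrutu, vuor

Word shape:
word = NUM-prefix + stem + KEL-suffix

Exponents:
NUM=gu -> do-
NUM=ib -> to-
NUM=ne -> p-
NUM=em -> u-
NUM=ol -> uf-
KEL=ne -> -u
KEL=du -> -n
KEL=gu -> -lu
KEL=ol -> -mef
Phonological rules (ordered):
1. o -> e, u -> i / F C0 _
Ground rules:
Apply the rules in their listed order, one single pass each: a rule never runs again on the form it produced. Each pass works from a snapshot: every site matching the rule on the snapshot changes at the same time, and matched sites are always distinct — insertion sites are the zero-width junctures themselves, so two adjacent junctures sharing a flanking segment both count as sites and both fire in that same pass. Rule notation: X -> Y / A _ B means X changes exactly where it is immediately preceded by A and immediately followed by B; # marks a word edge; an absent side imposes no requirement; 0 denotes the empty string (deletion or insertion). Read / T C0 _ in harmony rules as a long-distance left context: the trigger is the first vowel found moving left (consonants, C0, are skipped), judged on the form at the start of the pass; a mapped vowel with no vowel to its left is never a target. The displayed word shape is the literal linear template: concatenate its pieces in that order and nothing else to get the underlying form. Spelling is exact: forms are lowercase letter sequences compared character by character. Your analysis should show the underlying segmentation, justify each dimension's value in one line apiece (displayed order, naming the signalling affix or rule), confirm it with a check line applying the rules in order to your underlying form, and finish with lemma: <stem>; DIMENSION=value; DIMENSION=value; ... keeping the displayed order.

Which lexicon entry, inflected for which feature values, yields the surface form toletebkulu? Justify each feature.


underlying: to-letobku-lu
NUM=ib - signalled by the affix to-
KEL=gu - signalled by the affix -lu
check: toletobkulu -> toletebkulu
lemma: letobku; NUM=ib; KEL=gu


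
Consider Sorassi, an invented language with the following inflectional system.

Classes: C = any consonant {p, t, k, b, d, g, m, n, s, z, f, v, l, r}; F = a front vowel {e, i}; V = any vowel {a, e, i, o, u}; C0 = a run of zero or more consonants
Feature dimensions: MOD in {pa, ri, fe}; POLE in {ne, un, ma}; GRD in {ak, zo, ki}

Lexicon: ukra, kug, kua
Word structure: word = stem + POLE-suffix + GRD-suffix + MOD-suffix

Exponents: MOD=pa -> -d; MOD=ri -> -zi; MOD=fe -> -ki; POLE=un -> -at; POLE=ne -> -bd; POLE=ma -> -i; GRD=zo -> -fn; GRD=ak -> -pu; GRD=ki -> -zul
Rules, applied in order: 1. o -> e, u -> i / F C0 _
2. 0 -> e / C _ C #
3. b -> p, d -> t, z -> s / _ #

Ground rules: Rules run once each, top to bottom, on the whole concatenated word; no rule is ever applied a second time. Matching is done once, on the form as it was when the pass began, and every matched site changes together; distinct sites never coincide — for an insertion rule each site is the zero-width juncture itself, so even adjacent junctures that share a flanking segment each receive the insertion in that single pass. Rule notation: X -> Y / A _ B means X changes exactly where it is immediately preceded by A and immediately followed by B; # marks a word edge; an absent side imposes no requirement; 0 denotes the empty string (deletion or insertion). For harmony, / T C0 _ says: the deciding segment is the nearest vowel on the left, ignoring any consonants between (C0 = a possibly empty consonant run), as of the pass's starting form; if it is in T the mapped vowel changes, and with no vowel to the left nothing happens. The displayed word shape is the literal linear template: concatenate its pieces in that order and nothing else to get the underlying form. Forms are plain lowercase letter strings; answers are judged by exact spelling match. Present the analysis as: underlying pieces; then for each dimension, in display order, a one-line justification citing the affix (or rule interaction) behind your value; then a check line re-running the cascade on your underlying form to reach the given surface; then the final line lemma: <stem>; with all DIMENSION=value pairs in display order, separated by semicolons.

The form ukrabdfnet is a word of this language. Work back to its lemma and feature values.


underlying: ukra-bd-fn-d
MOD=pa - signalled by the affix -d
POLE=ne - signalled by the affix -bd
GRD=zo - signalled by the affix -fn
check: ukrabdfnd -> ukrabdfnd -> ukrabdfned -> ukrabdfnet
lemma: ukra; MOD=pa; POLE=ne; GRD=zo


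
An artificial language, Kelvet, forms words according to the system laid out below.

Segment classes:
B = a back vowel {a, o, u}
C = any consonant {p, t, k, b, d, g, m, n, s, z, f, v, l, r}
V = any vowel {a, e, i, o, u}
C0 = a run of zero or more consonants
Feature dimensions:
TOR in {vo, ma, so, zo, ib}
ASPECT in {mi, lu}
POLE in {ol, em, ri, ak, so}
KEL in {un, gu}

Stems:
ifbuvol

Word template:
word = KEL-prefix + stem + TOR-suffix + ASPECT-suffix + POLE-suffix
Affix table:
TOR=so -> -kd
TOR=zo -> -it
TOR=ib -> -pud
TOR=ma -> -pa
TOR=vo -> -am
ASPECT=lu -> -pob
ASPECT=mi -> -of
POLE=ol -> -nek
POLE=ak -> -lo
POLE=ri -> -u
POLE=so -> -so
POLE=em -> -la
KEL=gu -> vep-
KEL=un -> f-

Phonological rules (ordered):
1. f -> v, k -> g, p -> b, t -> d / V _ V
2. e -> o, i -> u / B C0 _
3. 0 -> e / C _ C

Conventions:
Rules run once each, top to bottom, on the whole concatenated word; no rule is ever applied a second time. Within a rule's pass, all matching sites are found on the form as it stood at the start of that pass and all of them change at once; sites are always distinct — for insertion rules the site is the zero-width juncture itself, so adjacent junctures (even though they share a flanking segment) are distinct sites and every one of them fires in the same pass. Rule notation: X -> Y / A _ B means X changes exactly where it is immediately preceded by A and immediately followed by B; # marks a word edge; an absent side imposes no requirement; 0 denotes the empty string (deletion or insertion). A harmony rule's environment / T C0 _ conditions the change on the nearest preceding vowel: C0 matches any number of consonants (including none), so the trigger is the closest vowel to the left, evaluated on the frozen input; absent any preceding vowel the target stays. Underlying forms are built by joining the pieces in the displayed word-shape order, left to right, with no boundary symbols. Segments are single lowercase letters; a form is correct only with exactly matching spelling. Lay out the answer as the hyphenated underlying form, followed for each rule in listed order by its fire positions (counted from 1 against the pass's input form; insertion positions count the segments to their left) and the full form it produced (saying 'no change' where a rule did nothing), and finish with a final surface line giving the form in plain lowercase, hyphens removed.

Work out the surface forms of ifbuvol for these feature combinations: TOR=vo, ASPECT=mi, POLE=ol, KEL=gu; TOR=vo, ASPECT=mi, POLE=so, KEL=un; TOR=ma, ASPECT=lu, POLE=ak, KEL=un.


cell TOR=vo, ASPECT=mi, POLE=ol, KEL=gu:
underlying: vep-ifbuvol-am-of-nek
1. f -> v, k -> g, p -> b, t -> d / V _ V: fires at position(s) 3: vebifbuvolamofnek
2. e -> o, i -> u / B C0 _: fires at position(s) 16: vebifbuvolamofnok
3. 0 -> e / C _ C: inserts after position(s) 5, 14: vebifebuvolamofenok
surface: vebifebuvolamofenok

cell TOR=vo, ASPECT=mi, POLE=so, KEL=un:
underlying: f-ifbuvol-am-of-so
1. f -> v, k -> g, p -> b, t -> d / V _ V: no change
2. e -> o, i -> u / B C0 _: no change
3. 0 -> e / C _ C: inserts after position(s) 3, 12: fifebuvolamofeso
surface: fifebuvolamofeso

cell TOR=ma, ASPECT=lu, POLE=ak, KEL=un:
underlying: f-ifbuvol-pa-pob-lo
1. f -> v, k -> g, p -> b, t -> d / V _ V: fires at position(s) 11: fifbuvolpaboblo
2. e -> o, i -> u / B C0 _: no change
3. 0 -> e / C _ C: inserts after position(s) 3, 8, 13: fifebuvolepabobelo
surface: fifebuvolepabobelo
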